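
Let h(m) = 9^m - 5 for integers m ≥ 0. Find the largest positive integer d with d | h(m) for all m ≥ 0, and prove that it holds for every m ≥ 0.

d = 4

Computing the first values: h(0) = -4 and h(1) = 4; gcd(-4, 4) = 4, so d ≤ 4.
We prove 4 | 9^m - 5 for all m ≥ 0 by induction on m.
When m = 0: h(0) = -4 = 4·(-1), so 4 | h(0).
Suppose the result is true for m = i, i.e. 4 | h(i). Then
h(i+1) = 9^(i+1) - 5 = 9·(9^i - 5) + 40 = 9·h(i) + 40. The first term is divisible by 4 by the inductive hypothesis, and 40 is divisible by 4. Hence 4 | h(i+1).
Hence, by induction on m, the claim holds for every m ≥ 0.
Therefore the largest such d is 4.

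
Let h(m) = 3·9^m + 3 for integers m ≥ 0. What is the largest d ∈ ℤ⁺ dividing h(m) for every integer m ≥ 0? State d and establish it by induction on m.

d = 6

Computing the first values: h(0) = 6 and h(1) = 30; gcd(6, 30) = 6, so d ≤ 6.
We prove 6 | 3·9^m + 3 for all m ≥ 0 by induction on m.
Base step (m = 0): h(0) = 6 = 6·(1), so 6 | h(0).
For the inductive step, assume it holds for an arbitrary i ≥ 0, i.e. 6 | h(i). Then
h(i+1) = 3·9^(i+1) + 3 = 9·(3·9^i + 3) - 24 = 9·h(i) - 24. The first term is divisible by 6 by the inductive hypothesis, and -24 is divisible by 6. Hence 6 | h(i+1).
By induction, the statement is established for all m ≥ 0.
Therefore the largest such d is 6.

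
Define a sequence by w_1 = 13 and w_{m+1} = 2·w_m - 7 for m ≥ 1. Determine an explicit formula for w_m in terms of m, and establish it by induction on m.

Computing the first terms: w_1 = 13, w_2 = 19, w_3 = 31. This suggests w_m = 3·2^m + 7.
For the base case m = 1: the formula gives 13 = 13 = w_1.
For the inductive step, assume it holds for an arbitrary i ≥ 1, so w_i = 3·2^i + 7.
Then w_{i+1} = 2·w_i - 7 = 2·(3·2^i + 7) - 7 = 3·2^(i + 1) + 7,
which is the claimed formula at m = i+1.
This completes the induction.

w_m = 3·2^m + 7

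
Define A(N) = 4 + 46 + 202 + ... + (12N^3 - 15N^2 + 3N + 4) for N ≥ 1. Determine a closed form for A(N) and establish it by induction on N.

We claim A(N) = N(3N^3 + N^2 - 3N + 3) for all N ≥ 1.
Base case (N = 1): A(1) = 4, and the closed form gives 4. They agree.
For the inductive step, assume it holds for an arbitrary k ≥ 1, so A(k) = k(3k^3 + k^2 - 3k + 3).
Then A(k+1) = A(k) + (12k^3 + 21k^2 + 9k + 4) = (k(3k^3 + k^2 - 3k + 3)) + (12k^3 + 21k^2 + 9k + 4).
Simplifying, A(k+1) = (k + 1)(3k^3 + 10k^2 + 8k + 4) = (k+1)(3(k+1)^3 + (k+1)^2 - 3(k+1) + 3),
which is the closed form with N = k+1.
By the principle of mathematical induction, the result holds for all N ≥ 1.

A(N) = N(3N^3 + N^2 - 3N + 3)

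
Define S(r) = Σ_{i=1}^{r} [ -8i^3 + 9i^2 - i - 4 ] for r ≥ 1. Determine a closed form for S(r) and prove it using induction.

We claim S(r) = -r(2r^3 + r^2 - 2r + 3) for all r ≥ 1.
Base step (r = 1): S(1) = -4, and the closed form gives -4. They agree.
Suppose the result is true for r = i, so S(i) = i(-2i^3 - i^2 + 2i - 3).
Then S(i+1) = S(i) + (-i - 8(i + 1)^3 + 9(i + 1)^2 - 5) = (i(-2i^3 - i^2 + 2i - 3)) + (-i - 8(i + 1)^3 + 9(i + 1)^2 - 5).
Simplifying, S(i+1) = -(i + 1)(2i^3 + 7i^2 + 6i + 4) = -(i+1)(2(i+1)^3 + (i+1)^2 - 2(i+1) + 3),
which is the closed form with r = i+1.
By induction, the statement is established for all r ≥ 1.

S(r) = -r(2r^3 + r^2 - 2r + 3)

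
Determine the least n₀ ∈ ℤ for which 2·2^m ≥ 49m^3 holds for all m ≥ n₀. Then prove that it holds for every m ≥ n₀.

At m = 16: 131072 < 200704, so the inequality fails and n₀ ≥ 17. We prove 2·2^m ≥ 49m^3 for all m ≥ 17.
Base step (m = 17): 2·2^m = 262144 and 49m^3 = 240737, so 262144 ≥ 240737.
For the inductive step, assume it holds for an arbitrary j ≥ 17, so 2·2^j ≥ 49j^3.
Then 2·2^(j + 1) = 2·(2·2^j) ≥ 2·(49j^3).
Also, for j ≥ 17 we have 2·(49j^3) ≥ 49(j+1)^3, since 2 ≥ (1 + 1/j)^3 for all j ≥ 17.
Combining, 2·2^(j + 1) ≥ 49(j+1)^3.
By the principle of mathematical induction, the result holds for all m ≥ 17.
Hence the smallest such n₀ is 17.

n₀ = 17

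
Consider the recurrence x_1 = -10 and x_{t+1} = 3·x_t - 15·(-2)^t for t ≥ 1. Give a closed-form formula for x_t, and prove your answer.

x_t = 3(-2)^t - 4·3^(t - 1)

Computing the first terms: x_1 = -10, x_2 = 0, x_3 = -60. This suggests x_t = 3(-2)^t - 4·3^(t - 1).
Base step (t = 1): the formula gives -10 = -10 = x_1.
Inductive step: assume the claim holds for t = j, so x_j = 3(-2)^j - 4·3^(j - 1).
Then x_{j+1} = 3·x_j - 15·(-2)^j = 3·(3(-2)^j - 4·3^(j - 1)) - 15·(-2)^j = 3(-2)^(j + 1) - 4·3^j = 3(-2)^(j+1) - 4·3^((j+1) - 1),
which is the claimed formula at t = j+1.
This completes the induction.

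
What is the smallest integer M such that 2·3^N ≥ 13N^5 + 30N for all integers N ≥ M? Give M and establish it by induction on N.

At N = 13: 3188646 < 4827199, so the inequality fails and M ≥ 14. We prove 2·3^N ≥ 13N^5 + 30N for all N ≥ 14.
When N = 14: 2·3^N = 9565938 and 13N^5 + 30N = 6992132, so 9565938 ≥ 6992132.
For the inductive step, assume it holds for an arbitrary p ≥ 14, so 2·3^p ≥ 13p^5 + 30p.
Then 2·3^(p + 1) = 3·(2·3^p) ≥ 3·(13p^5 + 30p).
Also, for p ≥ 14 we have 3·(13p^5 + 30p) ≥ 13(p+1)^5 + 30(p+1), since 3·(13p^5 + 30p) − (13(p+1)^5 + 30(p+1)) = 26p^5 - 65p^4 - 130p^3 - 130p^2 - 5p - 43, which is nonnegative for all p ≥ 14.
Combining, 2·3^(p + 1) ≥ 13(p+1)^5 + 30(p+1).
By induction, the statement is established for all N ≥ 14.
Hence the smallest such M is 14.

M = 14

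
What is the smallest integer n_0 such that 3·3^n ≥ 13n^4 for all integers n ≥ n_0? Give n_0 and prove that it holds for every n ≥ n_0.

At n = 9: 59049 < 85293, so the inequality fails and n_0 ≥ 10. We prove 3·3^n ≥ 13n^4 for all n ≥ 10.
Base case (n = 10): 3·3^n = 177147 and 13n^4 = 130000, so 177147 ≥ 130000.
For the inductive step, assume it holds for an arbitrary p ≥ 10, so 3·3^p ≥ 13p^4.
Then 3·3^(p + 1) = 3·(3·3^p) ≥ 3·(13p^4).
Also, for p ≥ 10 we have 3·(13p^4) ≥ 13(p+1)^4, since 3 ≥ (1 + 1/p)^4 for all p ≥ 10.
Combining, 3·3^(p + 1) ≥ 13(p+1)^4.
Hence, by induction on n, the claim holds for every n ≥ 10.
Hence the smallest such n_0 is 10.

n_0 = 10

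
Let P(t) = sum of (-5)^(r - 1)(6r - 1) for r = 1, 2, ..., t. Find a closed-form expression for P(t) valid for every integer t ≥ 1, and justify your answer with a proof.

P(t) = -(-5)^t·t

We claim P(t) = -(-5)^t·t for all t ≥ 1.
Base case (t = 1): P(1) = 5, and the closed form gives 5. They agree.
Suppose the result is true for t = r, so P(r) = -(-5)^r·r.
Then P(r+1) = P(r) + ((-5)^r(6r + 5)) = (-(-5)^r·r) + ((-5)^r(6r + 5)).
Simplifying, P(r+1) = 5(-5)^r(r + 1) = -(-5)^(r+1)·(r+1),
which is the closed form with t = r+1.
By the principle of mathematical induction, the result holds for all t ≥ 1.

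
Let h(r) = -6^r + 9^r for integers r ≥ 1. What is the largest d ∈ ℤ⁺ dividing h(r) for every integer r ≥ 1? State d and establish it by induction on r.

d = 3

Computing the first values: h(1) = 3 and h(2) = 45; gcd(3, 45) = 3, so d ≤ 3.
We prove 3 | -6^r + 9^r for all r ≥ 1 by induction on r.
When r = 1: h(1) = 3 = 3·(1), so 3 | h(1).
Inductive step: suppose the statement holds for some m ≥ 1, i.e. 3 | h(m). Then
9^{m+1} − 6^{m+1} = 9·9^m − 6·6^m = 9·(9^m − 6^m) + (3)·6^m. The first term is divisible by 3 by the inductive hypothesis, and the second term (3)·6^m is divisible by 3 since 3 | 3. Hence 3 | h(m+1).
Hence, by induction on r, the claim holds for every r ≥ 1.
Therefore the largest such d is 3.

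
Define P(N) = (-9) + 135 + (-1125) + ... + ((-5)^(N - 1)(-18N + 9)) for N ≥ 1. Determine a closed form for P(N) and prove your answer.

We claim P(N) = (-5)^N(3N - 1) + 1 for all N ≥ 1.
For the base case N = 1: P(1) = -9, and the closed form gives -9. They agree.
Suppose the result is true for N = i, so P(i) = (-5)^i(3i - 1) + 1.
Then P(i+1) = P(i) + ((-5)^i(-18i - 9)) = ((-5)^i(3i - 1) + 1) + ((-5)^i(-18i - 9)).
Simplifying, P(i+1) = -15(-5)^i·i - 10(-5)^i + 1 = (-5)^(i+1)(3(i+1) - 1) + 1,
which is the closed form with N = i+1.
By the principle of mathematical induction, the result holds for all N ≥ 1.

P(N) = (-5)^N(3N - 1) + 1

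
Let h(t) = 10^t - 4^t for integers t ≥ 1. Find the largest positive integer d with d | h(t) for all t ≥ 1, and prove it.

d = 6

Computing the first values: h(1) = 6 and h(2) = 84; gcd(6, 84) = 6, so d ≤ 6.
We prove 6 | 10^t - 4^t for all t ≥ 1 by induction on t.
Base step (t = 1): h(1) = 6 = 6·(1), so 6 | h(1).
Suppose the result is true for t = r, i.e. 6 | h(r). Then
10^{r+1} − 4^{r+1} = 10·10^r − 4·4^r = 10·(10^r − 4^r) + (6)·4^r. The first term is divisible by 6 by the inductive hypothesis, and the second term (6)·4^r is divisible by 6 since 6 | 6. Hence 6 | h(r+1).
By induction, the statement is established for all t ≥ 1.
Therefore the largest such d is 6.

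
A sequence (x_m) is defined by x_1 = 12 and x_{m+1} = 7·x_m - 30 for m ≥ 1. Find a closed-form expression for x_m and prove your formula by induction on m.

x_m = 7^m + 5

Computing the first terms: x_1 = 12, x_2 = 54, x_3 = 348. This suggests x_m = 7^m + 5.
For the base case m = 1: the formula gives 12 = 12 = x_1.
Inductive step: suppose the statement holds for some i ≥ 1, so x_i = 7^i + 5.
Then x_{i+1} = 7·x_i - 30 = 7·(7^i + 5) - 30 = 7^(i + 1) + 5,
which is the claimed formula at m = i+1.
By induction, the statement is established for all m ≥ 1.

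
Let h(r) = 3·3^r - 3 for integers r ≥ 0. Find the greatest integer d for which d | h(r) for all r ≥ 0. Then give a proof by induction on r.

Computing the first values: h(0) = 0 and h(1) = 6; gcd(0, 6) = 6, so d ≤ 6.
We prove 6 | 3·3^r - 3 for all r ≥ 0 by induction on r.
Base step (r = 0): h(0) = 0 = 6·(0), so 6 | h(0).
Inductive step: suppose the statement holds for some k ≥ 0, i.e. 6 | h(k). Then
h(k+1) = 3·3^(k+1) - 3 = 3·(3·3^k - 3) + 6 = 3·h(k) + 6. The first term is divisible by 6 by the inductive hypothesis, and 6 is divisible by 6. Hence 6 | h(k+1).
By the principle of mathematical induction, the result holds for all r ≥ 0.
Therefore the largest such d is 6.

d = 6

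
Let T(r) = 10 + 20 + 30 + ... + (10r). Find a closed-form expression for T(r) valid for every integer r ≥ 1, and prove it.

T(r) = 5r(r + 1)

We claim T(r) = 5r(r + 1) for all r ≥ 1.
Base step (r = 1): T(1) = 10, and the closed form gives 10. They agree.
Inductive step: assume the claim holds for r = k, so T(k) = 5k(k + 1).
Then T(k+1) = T(k) + (10k + 10) = (5k(k + 1)) + (10k + 10).
Simplifying, T(k+1) = 5(k + 1)(k + 2) = 5(k+1)((k+1) + 1),
which is the closed form with r = k+1.
By the principle of mathematical induction, the result holds for all r ≥ 1.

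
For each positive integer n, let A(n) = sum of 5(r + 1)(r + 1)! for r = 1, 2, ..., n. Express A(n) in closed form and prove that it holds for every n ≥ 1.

A(n) = 5(n + 2)! - 10

We claim A(n) = 5(n + 2)! - 10 for all n ≥ 1.
Base step (n = 1): A(1) = 20, and the closed form gives 20. They agree.
Suppose the result is true for n = r, so A(r) = 5(r + 2)! - 10.
Then A(r+1) = A(r) + (5(r + 2)(r + 2)!) = (5(r + 2)! - 10) + (5(r + 2)(r + 2)!).
Simplifying, A(r+1) = 5((r+1) + 2)! - 10,
which is the closed form with n = r+1.
Hence, by induction on n, the claim holds for every n ≥ 1.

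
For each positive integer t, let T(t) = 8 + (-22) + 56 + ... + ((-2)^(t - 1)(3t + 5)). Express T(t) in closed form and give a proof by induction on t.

We claim T(t) = -(-2)^t(t + 2) + 2 for all t ≥ 1.
Base step (t = 1): T(1) = 8, and the closed form gives 8. They agree.
Suppose the result is true for t = i, so T(i) = -(-2)^i(i + 2) + 2.
Then T(i+1) = T(i) + ((-2)^i(3i + 8)) = (-(-2)^i(i + 2) + 2) + ((-2)^i(3i + 8)).
Simplifying, T(i+1) = 2(-2)^i·i + 6(-2)^i + 2 = -(-2)^(i+1)((i+1) + 2) + 2,
which is the closed form with t = i+1.
This completes the induction.

T(t) = -(-2)^t(t + 2) + 2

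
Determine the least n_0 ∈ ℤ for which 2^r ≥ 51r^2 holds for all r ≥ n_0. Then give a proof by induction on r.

At r = 13: 8192 < 8619, so the inequality fails and n_0 ≥ 14. We prove 2^r ≥ 51r^2 for all r ≥ 14.
Base case (r = 14): 2^r = 16384 and 51r^2 = 9996, so 16384 ≥ 9996.
Suppose the result is true for r = j, so 2^j ≥ 51j^2.
Then 2^(j + 1) = 2·(2^j) ≥ 2·(51j^2).
Also, for j ≥ 14 we have 2·(51j^2) ≥ 51(j+1)^2, since 2 ≥ (1 + 1/j)^2 for all j ≥ 14.
Combining, 2^(j + 1) ≥ 51(j+1)^2.
This completes the induction.
Hence the smallest such n_0 is 14.

n_0 = 14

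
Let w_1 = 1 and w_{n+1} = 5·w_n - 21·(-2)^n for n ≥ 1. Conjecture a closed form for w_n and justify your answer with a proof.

w_n = 3(-2)^n + 7·5^(n - 1)

Computing the first terms: w_1 = 1, w_2 = 47, w_3 = 151. This suggests w_n = 3(-2)^n + 7·5^(n - 1).
Base case (n = 1): the formula gives 1 = 1 = w_1.
Suppose the result is true for n = i, so w_i = 3(-2)^i + 7·5^(i - 1).
Then w_{i+1} = 5·w_i - 21·(-2)^i = 5·(3(-2)^i + 7·5^(i - 1)) - 21·(-2)^i = 3(-2)^(i + 1) + 7·5^i = 3(-2)^(i+1) + 7·5^((i+1) - 1),
which is the claimed formula at n = i+1.
By induction, the statement is established for all n ≥ 1.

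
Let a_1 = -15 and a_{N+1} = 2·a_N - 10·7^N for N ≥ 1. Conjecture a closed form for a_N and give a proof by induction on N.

a_N = -2^(N - 1) - 2·7^N

Computing the first terms: a_1 = -15, a_2 = -100, a_3 = -690. This suggests a_N = -2^(N - 1) - 2·7^N.
When N = 1: the formula gives -15 = -15 = a_1.
Inductive step: assume the claim holds for N = m, so a_m = -2^(m - 1) - 2·7^m.
Then a_{m+1} = 2·a_m - 10·7^m = 2·(-2^(m - 1) - 2·7^m) - 10·7^m = -2^m - 2·7^(m + 1) = -2^((m+1) - 1) - 2·7^(m+1),
which is the claimed formula at N = m+1.
By the principle of mathematical induction, the result holds for all N ≥ 1.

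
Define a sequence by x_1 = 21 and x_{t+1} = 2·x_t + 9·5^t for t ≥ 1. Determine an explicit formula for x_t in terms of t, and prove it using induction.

x_t = 3·2^t + 3·5^t

Computing the first terms: x_1 = 21, x_2 = 87, x_3 = 399. This suggests x_t = 3·2^t + 3·5^t.
When t = 1: the formula gives 21 = 21 = x_1.
Inductive step: assume the claim holds for t = p, so x_p = 3·2^p + 3·5^p.
Then x_{p+1} = 2·x_p + 9·5^p = 2·(3·2^p + 3·5^p) + 9·5^p = 3·2^(p + 1) + 3·5^(p + 1),
which is the claimed formula at t = p+1.
By the principle of mathematical induction, the result holds for all t ≥ 1.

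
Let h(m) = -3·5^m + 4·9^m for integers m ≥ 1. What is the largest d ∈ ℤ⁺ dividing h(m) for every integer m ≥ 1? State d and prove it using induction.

d = 3

Computing the first values: h(1) = 21 and h(2) = 249; gcd(21, 249) = 3, so d ≤ 3.
We prove 3 | -3·5^m + 4·9^m for all m ≥ 1 by induction on m.
Base case (m = 1): h(1) = 21 = 3·(7), so 3 | h(1).
For the inductive step, assume it holds for an arbitrary p ≥ 1, i.e. 3 | h(p). Then
h(p+1) − 9·h(p) = (-3·5^(p+1) + 4·9^(p+1)) − 9·(-3·5^p + 4·9^p) = (-3)·5^p·(5 − 9) = (12)·5^p. Since 3 | h(p) by the inductive hypothesis, 3 | 9·h(p); and 3 | 12 since 12 = 3·4. Therefore 3 | h(p+1).
This completes the induction.
Therefore the largest such d is 3.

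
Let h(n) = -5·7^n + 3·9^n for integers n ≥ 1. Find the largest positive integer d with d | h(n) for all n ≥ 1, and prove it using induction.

d = 2

Computing the first values: h(1) = -8 and h(2) = -2; gcd(-8, -2) = 2, so d ≤ 2.
We prove 2 | -5·7^n + 3·9^n for all n ≥ 1 by induction on n.
When n = 1: h(1) = -8 = 2·(-4), so 2 | h(1).
Inductive step: suppose the statement holds for some i ≥ 1, i.e. 2 | h(i). Then
h(i+1) − 9·h(i) = (-5·7^(i+1) + 3·9^(i+1)) − 9·(-5·7^i + 3·9^i) = (-5)·7^i·(7 − 9) = (10)·7^i. Since 2 | h(i) by the inductive hypothesis, 2 | 9·h(i); and 2 | 10 since 10 = 2·5. Therefore 2 | h(i+1).
This completes the induction.
Therefore the largest such d is 2.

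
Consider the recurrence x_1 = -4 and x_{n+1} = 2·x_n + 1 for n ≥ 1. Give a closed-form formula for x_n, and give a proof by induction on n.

Computing the first terms: x_1 = -4, x_2 = -7, x_3 = -13. This suggests x_n = -3·2^(n - 1) - 1.
Base case (n = 1): the formula gives -4 = -4 = x_1.
Inductive step: assume the claim holds for n = m, so x_m = -3·2^(m - 1) - 1.
Then x_{m+1} = 2·x_m + 1 = 2·(-3·2^(m - 1) - 1) + 1 = -3·2^m - 1 = -3·2^((m+1) - 1) - 1,
which is the claimed formula at n = m+1.
By induction, the statement is established for all n ≥ 1.

x_n = -3·2^(n - 1) - 1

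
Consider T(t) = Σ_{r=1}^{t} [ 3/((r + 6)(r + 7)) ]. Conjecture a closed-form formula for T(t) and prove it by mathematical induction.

We claim T(t) = 3t/(7(t + 7)) for all t ≥ 1.
For the base case t = 1: T(1) = 3/56, and the closed form gives 3/56. They agree.
Inductive step: suppose the statement holds for some r ≥ 1, so T(r) = 3r/(7(r + 7)).
Then T(r+1) = T(r) + (3/((r + 7)(r + 8))) = (3r/(7(r + 7))) + (3/((r + 7)(r + 8))).
Simplifying, T(r+1) = 3(r + 1)/(7(r + 8)) = 3(r+1)/(7((r+1) + 7)),
which is the closed form with t = r+1.
By induction, the statement is established for all t ≥ 1.

T(t) = 3t/(7(t + 7))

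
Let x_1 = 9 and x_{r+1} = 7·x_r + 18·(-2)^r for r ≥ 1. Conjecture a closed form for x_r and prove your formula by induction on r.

Computing the first terms: x_1 = 9, x_2 = 27, x_3 = 261. This suggests x_r = (-2)^(r + 1) + 5·7^(r - 1).
Base case (r = 1): the formula gives 9 = 9 = x_1.
For the inductive step, assume it holds for an arbitrary j ≥ 1, so x_j = (-2)^(j + 1) + 5·7^(j - 1).
Then x_{j+1} = 7·x_j + 18·(-2)^j = 7·((-2)^(j + 1) + 5·7^(j - 1)) + 18·(-2)^j = (-2)^(j + 2) + 5·7^j = (-2)^((j+1) + 1) + 5·7^((j+1) - 1),
which is the claimed formula at r = j+1.
By induction, the statement is established for all r ≥ 1.

x_r = (-2)^(r + 1) + 5·7^(r - 1)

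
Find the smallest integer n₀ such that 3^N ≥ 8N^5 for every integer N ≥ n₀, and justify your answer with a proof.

n₀ = 14

At N = 13: 1594323 < 2970344, so the inequality fails and n₀ ≥ 14. We prove 3^N ≥ 8N^5 for all N ≥ 14.
Base step (N = 14): 3^N = 4782969 and 8N^5 = 4302592, so 4782969 ≥ 4302592.
Inductive step: suppose the statement holds for some m ≥ 14, so 3^m ≥ 8m^5.
Then 3^(m + 1) = 3·(3^m) ≥ 3·(8m^5).
Also, for m ≥ 14 we have 3·(8m^5) ≥ 8(m+1)^5, since 3 ≥ (1 + 1/m)^5 for all m ≥ 14.
Combining, 3^(m + 1) ≥ 8(m+1)^5.
Hence, by induction on N, the claim holds for every N ≥ 14.
Hence the smallest such n₀ is 14.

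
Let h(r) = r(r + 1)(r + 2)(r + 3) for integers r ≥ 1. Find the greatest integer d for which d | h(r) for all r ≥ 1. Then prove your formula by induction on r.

Computing the first values: h(1) = 24 and h(2) = 120; gcd(24, 120) = 24, so d ≤ 24.
We prove 24 | r(r + 1)(r + 2)(r + 3) for all r ≥ 1 by induction on r.
For the base case r = 1: h(1) = 24 = 24·(1), so 24 | h(1).
For the inductive step, assume it holds for an arbitrary p ≥ 1, i.e. 24 | h(p). Then
h(p+1) − h(p) = (p+1)·(p+2)·(p+3)·(p+4) − p·(p+1)·(p+2)·(p+3) = (p+1)·(p+2)·(p+3)·[(p+4) − p] = 4·(p+1)·(p+2)·(p+3). The product of 3 consecutive integers is divisible by (3)! = 6, so h(p+1) − h(p) is divisible by 4·6 = 24. By the inductive hypothesis 24 | h(p), hence 24 | h(p+1).
By induction, the statement is established for all r ≥ 1.
Therefore the largest such d is 24.

d = 24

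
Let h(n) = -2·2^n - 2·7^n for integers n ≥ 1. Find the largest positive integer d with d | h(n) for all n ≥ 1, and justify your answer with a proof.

d = 2

Computing the first values: h(1) = -18 and h(2) = -106; gcd(-18, -106) = 2, so d ≤ 2.
We prove 2 | -2·2^n - 2·7^n for all n ≥ 1 by induction on n.
When n = 1: h(1) = -18 = 2·(-9), so 2 | h(1).
Inductive step: suppose the statement holds for some j ≥ 1, i.e. 2 | h(j). Then
h(j+1) − 7·h(j) = (-2·2^(j+1) - 2·7^(j+1)) − 7·(-2·2^j - 2·7^j) = (-2)·2^j·(2 − 7) = (10)·2^j. Since 2 | h(j) by the inductive hypothesis, 2 | 7·h(j); and 2 | 10 since 10 = 2·5. Therefore 2 | h(j+1).
This completes the induction.
Therefore the largest such d is 2.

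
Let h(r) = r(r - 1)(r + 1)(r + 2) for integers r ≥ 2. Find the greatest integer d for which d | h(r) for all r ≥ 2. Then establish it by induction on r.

Computing the first values: h(2) = 24 and h(3) = 120; gcd(24, 120) = 24, so d ≤ 24.
We prove 24 | r(r - 1)(r + 1)(r + 2) for all r ≥ 2 by induction on r.
For the base case r = 2: h(2) = 24 = 24·(1), so 24 | h(2).
Inductive step: suppose the statement holds for some j ≥ 2, i.e. 24 | h(j). Then
h(j+1) − h(j) = j·(j+1)·(j+2)·(j+3) − (j-1)·j·(j+1)·(j+2) = j·(j+1)·(j+2)·[(j+3) − (j-1)] = 4·j·(j+1)·(j+2). The product of 3 consecutive integers is divisible by (3)! = 6, so h(j+1) − h(j) is divisible by 4·6 = 24. By the inductive hypothesis 24 | h(j), hence 24 | h(j+1).
By the principle of mathematical induction, the result holds for all r ≥ 2.
Therefore the largest such d is 24.

d = 24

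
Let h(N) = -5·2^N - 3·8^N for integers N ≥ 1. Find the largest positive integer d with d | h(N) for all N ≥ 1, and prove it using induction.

d = 2

Computing the first values: h(1) = -34 and h(2) = -212; gcd(-34, -212) = 2, so d ≤ 2.
We prove 2 | -5·2^N - 3·8^N for all N ≥ 1 by induction on N.
When N = 1: h(1) = -34 = 2·(-17), so 2 | h(1).
For the inductive step, assume it holds for an arbitrary p ≥ 1, i.e. 2 | h(p). Then
h(p+1) − 8·h(p) = (-5·2^(p+1) - 3·8^(p+1)) − 8·(-5·2^p - 3·8^p) = (-5)·2^p·(2 − 8) = (30)·2^p. Since 2 | h(p) by the inductive hypothesis, 2 | 8·h(p); and 2 | 30 since 30 = 2·15. Therefore 2 | h(p+1).
This completes the induction.
Therefore the largest such d is 2.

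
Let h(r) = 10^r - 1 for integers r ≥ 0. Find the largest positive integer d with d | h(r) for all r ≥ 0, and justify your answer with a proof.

Computing the first values: h(0) = 0 and h(1) = 9; gcd(0, 9) = 9, so d ≤ 9.
We prove 9 | 10^r - 1 for all r ≥ 0 by induction on r.
Base case (r = 0): h(0) = 0 = 9·(0), so 9 | h(0).
For the inductive step, assume it holds for an arbitrary k ≥ 0, i.e. 9 | h(k). Then
h(k+1) = 10^(k+1) - 1 = 10·(10^k - 1) + 9 = 10·h(k) + 9. The first term is divisible by 9 by the inductive hypothesis, and 9 is divisible by 9. Hence 9 | h(k+1).
By induction, the statement is established for all r ≥ 0.
Therefore the largest such d is 9.

d = 9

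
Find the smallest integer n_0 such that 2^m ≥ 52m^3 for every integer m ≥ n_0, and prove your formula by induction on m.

At m = 18: 262144 < 303264, so the inequality fails and n_0 ≥ 19. We prove 2^m ≥ 52m^3 for all m ≥ 19.
For the base case m = 19: 2^m = 524288 and 52m^3 = 356668, so 524288 ≥ 356668.
For the inductive step, assume it holds for an arbitrary r ≥ 19, so 2^r ≥ 52r^3.
Then 2^(r + 1) = 2·(2^r) ≥ 2·(52r^3).
Also, for r ≥ 19 we have 2·(52r^3) ≥ 52(r+1)^3, since 2 ≥ (1 + 1/r)^3 for all r ≥ 19.
Combining, 2^(r + 1) ≥ 52(r+1)^3.
By the principle of mathematical induction, the result holds for all m ≥ 19.
Hence the smallest such n_0 is 19.

n_0 = 19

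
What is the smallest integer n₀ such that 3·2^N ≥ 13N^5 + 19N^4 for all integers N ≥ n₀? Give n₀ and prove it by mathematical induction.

At N = 25: 100663296 < 134375000, so the inequality fails and n₀ ≥ 26. We prove 3·2^N ≥ 13N^5 + 19N^4 for all N ≥ 26.
Base case (N = 26): 3·2^N = 201326592 and 13N^5 + 19N^4 = 163140432, so 201326592 ≥ 163140432.
For the inductive step, assume it holds for an arbitrary p ≥ 26, so 3·2^p ≥ 13p^5 + 19p^4.
Then 3·2^(p + 1) = 2·(3·2^p) ≥ 2·(13p^5 + 19p^4).
Also, for p ≥ 26 we have 2·(13p^5 + 19p^4) ≥ 13(p+1)^5 + 19(p+1)^4, since 2·(13p^5 + 19p^4) − (13(p+1)^5 + 19(p+1)^4) = 13p^5 - 46p^4 - 206p^3 - 244p^2 - 141p - 32, which is nonnegative for all p ≥ 26.
Combining, 3·2^(p + 1) ≥ 13(p+1)^5 + 19(p+1)^4.
By the principle of mathematical induction, the result holds for all N ≥ 26.
Hence the smallest such n₀ is 26.

n₀ = 26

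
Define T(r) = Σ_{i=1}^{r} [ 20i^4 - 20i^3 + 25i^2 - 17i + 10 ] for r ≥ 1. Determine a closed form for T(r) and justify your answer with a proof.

T(r) = r(4r^4 + 5r^3 + 5r^2 - r + 5)

We claim T(r) = r(4r^4 + 5r^3 + 5r^2 - r + 5) for all r ≥ 1.
Base step (r = 1): T(1) = 18, and the closed form gives 18. They agree.
For the inductive step, assume it holds for an arbitrary i ≥ 1, so T(i) = i(4i^4 + 5i^3 + 5i^2 - i + 5).
Then T(i+1) = T(i) + (20i^4 + 60i^3 + 85i^2 + 53i + 18) = (i(4i^4 + 5i^3 + 5i^2 - i + 5)) + (20i^4 + 60i^3 + 85i^2 + 53i + 18).
Simplifying, T(i+1) = (i + 1)(4i^4 + 21i^3 + 44i^2 + 40i + 18) = (i+1)(4(i+1)^4 + 5(i+1)^3 + 5(i+1)^2 - (i+1) + 5),
which is the closed form with r = i+1.
Hence, by induction on r, the claim holds for every r ≥ 1.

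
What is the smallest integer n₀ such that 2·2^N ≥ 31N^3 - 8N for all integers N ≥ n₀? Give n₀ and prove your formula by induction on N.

n₀ = 16

At N = 15: 65536 < 104505, so the inequality fails and n₀ ≥ 16. We prove 2·2^N ≥ 31N^3 - 8N for all N ≥ 16.
Base case (N = 16): 2·2^N = 131072 and 31N^3 - 8N = 126848, so 131072 ≥ 126848.
Inductive step: assume the claim holds for N = k, so 2·2^k ≥ 31k^3 - 8k.
Then 2·2^(k + 1) = 2·(2·2^k) ≥ 2·(31k^3 - 8k).
Also, for k ≥ 16 we have 2·(31k^3 - 8k) ≥ 31(k+1)^3 - 8(k+1), since 2·(31k^3 - 8k) − (31(k+1)^3 - 8(k+1)) = 31k^3 - 93k^2 - 101k - 23, which is nonnegative for all k ≥ 16.
Combining, 2·2^(k + 1) ≥ 31(k+1)^3 - 8(k+1).
By the principle of mathematical induction, the result holds for all N ≥ 16.
Hence the smallest such n₀ is 16.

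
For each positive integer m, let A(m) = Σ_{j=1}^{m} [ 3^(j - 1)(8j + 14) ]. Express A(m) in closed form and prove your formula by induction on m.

We claim A(m) = 3^m(4m + 5) - 5 for all m ≥ 1.
When m = 1: A(1) = 22, and the closed form gives 22. They agree.
For the inductive step, assume it holds for an arbitrary j ≥ 1, so A(j) = 3^j(4j + 5) - 5.
Then A(j+1) = A(j) + (3^j(8j + 22)) = (3^j(4j + 5) - 5) + (3^j(8j + 22)).
Simplifying, A(j+1) = 12·3^j·j + 27·3^j - 5 = 3^(j+1)(4(j+1) + 5) - 5,
which is the closed form with m = j+1.
This completes the induction.

A(m) = 3^m(4m + 5) - 5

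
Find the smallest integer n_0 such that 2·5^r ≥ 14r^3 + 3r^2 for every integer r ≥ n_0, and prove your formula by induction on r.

n_0 = 4

At r = 3: 250 < 405, so the inequality fails and n_0 ≥ 4. We prove 2·5^r ≥ 14r^3 + 3r^2 for all r ≥ 4.
When r = 4: 2·5^r = 1250 and 14r^3 + 3r^2 = 944, so 1250 ≥ 944.
Inductive step: suppose the statement holds for some i ≥ 4, so 2·5^i ≥ 14i^3 + 3i^2.
Then 2·5^(i + 1) = 5·(2·5^i) ≥ 5·(14i^3 + 3i^2).
Also, for i ≥ 4 we have 5·(14i^3 + 3i^2) ≥ 14(i+1)^3 + 3(i+1)^2, since 5·(14i^3 + 3i^2) − (14(i+1)^3 + 3(i+1)^2) = 56i^3 - 30i^2 - 48i - 17, which is nonnegative for all i ≥ 4.
Combining, 2·5^(i + 1) ≥ 14(i+1)^3 + 3(i+1)^2.
By the principle of mathematical induction, the result holds for all r ≥ 4.
Hence the smallest such n_0 is 4.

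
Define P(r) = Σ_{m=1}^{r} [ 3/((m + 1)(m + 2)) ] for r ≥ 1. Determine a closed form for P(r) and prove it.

P(r) = 3r/(2(r + 2))

We claim P(r) = 3r/(2(r + 2)) for all r ≥ 1.
Base step (r = 1): P(1) = 1/2, and the closed form gives 1/2. They agree.
For the inductive step, assume it holds for an arbitrary m ≥ 1, so P(m) = 3m/(2(m + 2)).
Then P(m+1) = P(m) + (3/((m + 2)(m + 3))) = (3m/(2(m + 2))) + (3/((m + 2)(m + 3))).
Simplifying, P(m+1) = 3(m + 1)/(2(m + 3)) = 3(m+1)/(2((m+1) + 2)),
which is the closed form with r = m+1.
Hence, by induction on r, the claim holds for every r ≥ 1.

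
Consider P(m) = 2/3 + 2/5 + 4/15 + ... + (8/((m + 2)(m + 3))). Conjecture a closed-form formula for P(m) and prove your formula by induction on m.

We claim P(m) = 8m/(3(m + 3)) for all m ≥ 1.
For the base case m = 1: P(1) = 2/3, and the closed form gives 2/3. They agree.
For the inductive step, assume it holds for an arbitrary k ≥ 1, so P(k) = 8k/(3(k + 3)).
Then P(k+1) = P(k) + (8/((k + 3)(k + 4))) = (8k/(3(k + 3))) + (8/((k + 3)(k + 4))).
Simplifying, P(k+1) = 8(k + 1)/(3(k + 4)) = 8(k+1)/(3((k+1) + 3)),
which is the closed form with m = k+1.
By induction, the statement is established for all m ≥ 1.

P(m) = 8m/(3(m + 3))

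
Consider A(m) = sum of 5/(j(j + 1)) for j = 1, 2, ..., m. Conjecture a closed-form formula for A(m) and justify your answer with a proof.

We claim A(m) = 5m/(m + 1) for all m ≥ 1.
Base step (m = 1): A(1) = 5/2, and the closed form gives 5/2. They agree.
Suppose the result is true for m = j, so A(j) = 5j/(j + 1).
Then A(j+1) = A(j) + (5/((j + 1)(j + 2))) = (5j/(j + 1)) + (5/((j + 1)(j + 2))).
Simplifying, A(j+1) = 5(j + 1)/(j + 2) = 5(j+1)/((j+1) + 1),
which is the closed form with m = j+1.
By induction, the statement is established for all m ≥ 1.

A(m) = 5m/(m + 1)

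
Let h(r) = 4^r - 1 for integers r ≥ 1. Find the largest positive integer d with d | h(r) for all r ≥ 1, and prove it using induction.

d = 3

Computing the first values: h(1) = 3 and h(2) = 15; gcd(3, 15) = 3, so d ≤ 3.
We prove 3 | 4^r - 1 for all r ≥ 1 by induction on r.
Base step (r = 1): h(1) = 3 = 3·(1), so 3 | h(1).
Suppose the result is true for r = p, i.e. 3 | h(p). Then
4^{p+1} − 1^{p+1} = 4·4^p − 1·1^p = 4·(4^p − 1^p) + (3)·1^p. The first term is divisible by 3 by the inductive hypothesis, and the second term (3)·1^p is divisible by 3 since 3 | 3. Hence 3 | h(p+1).
This completes the induction.
Therefore the largest such d is 3.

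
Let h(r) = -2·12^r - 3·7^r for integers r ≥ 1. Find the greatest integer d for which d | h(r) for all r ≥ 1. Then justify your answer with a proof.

d = 15

Computing the first values: h(1) = -45 and h(2) = -435; gcd(-45, -435) = 15, so d ≤ 15.
We prove 15 | -2·12^r - 3·7^r for all r ≥ 1 by induction on r.
For the base case r = 1: h(1) = -45 = 15·(-3), so 15 | h(1).
Inductive step: assume the claim holds for r = i, i.e. 15 | h(i). Then
h(i+1) − 12·h(i) = (-2·12^(i+1) - 3·7^(i+1)) − 12·(-2·12^i - 3·7^i) = (-3)·7^i·(7 − 12) = (15)·7^i. Since 15 | h(i) by the inductive hypothesis, 15 | 12·h(i); and 15 | 15 since 15 = 15·1. Therefore 15 | h(i+1).
By induction, the statement is established for all r ≥ 1.
Therefore the largest such d is 15.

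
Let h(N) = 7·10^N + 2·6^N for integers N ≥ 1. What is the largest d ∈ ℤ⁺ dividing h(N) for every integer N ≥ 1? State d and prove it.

Computing the first values: h(1) = 82 and h(2) = 772; gcd(82, 772) = 2, so d ≤ 2.
We prove 2 | 7·10^N + 2·6^N for all N ≥ 1 by induction on N.
For the base case N = 1: h(1) = 82 = 2·(41), so 2 | h(1).
For the inductive step, assume it holds for an arbitrary r ≥ 1, i.e. 2 | h(r). Then
h(r+1) − 10·h(r) = (7·10^(r+1) + 2·6^(r+1)) − 10·(7·10^r + 2·6^r) = (2)·6^r·(6 − 10) = (-8)·6^r. Since 2 | h(r) by the inductive hypothesis, 2 | 10·h(r); and 2 | -8 since -8 = 2·-4. Therefore 2 | h(r+1).
By the principle of mathematical induction, the result holds for all N ≥ 1.
Therefore the largest such d is 2.

d = 2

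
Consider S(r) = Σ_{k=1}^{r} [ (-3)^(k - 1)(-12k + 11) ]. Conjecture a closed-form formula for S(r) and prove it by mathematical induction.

We claim S(r) = (-3)^r(3r - 2) + 2 for all r ≥ 1.
For the base case r = 1: S(1) = -1, and the closed form gives -1. They agree.
Suppose the result is true for r = k, so S(k) = (-3)^k(3k - 2) + 2.
Then S(k+1) = S(k) + ((-3)^k(-12k - 1)) = ((-3)^k(3k - 2) + 2) + ((-3)^k(-12k - 1)).
Simplifying, S(k+1) = (-3)^(k + 1) - (-3)^(k + 2)k + 2 = (-3)^(k+1)(3(k+1) - 2) + 2,
which is the closed form with r = k+1.
Hence, by induction on r, the claim holds for every r ≥ 1.

S(r) = (-3)^r(3r - 2) + 2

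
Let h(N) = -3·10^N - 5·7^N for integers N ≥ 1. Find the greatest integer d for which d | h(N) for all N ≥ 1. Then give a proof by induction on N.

d = 5

Computing the first values: h(1) = -65 and h(2) = -545; gcd(-65, -545) = 5, so d ≤ 5.
We prove 5 | -3·10^N - 5·7^N for all N ≥ 1 by induction on N.
For the base case N = 1: h(1) = -65 = 5·(-13), so 5 | h(1).
Suppose the result is true for N = r, i.e. 5 | h(r). Then
h(r+1) − 10·h(r) = (-3·10^(r+1) - 5·7^(r+1)) − 10·(-3·10^r - 5·7^r) = (-5)·7^r·(7 − 10) = (15)·7^r. Since 5 | h(r) by the inductive hypothesis, 5 | 10·h(r); and 5 | 15 since 15 = 5·3. Therefore 5 | h(r+1).
Hence, by induction on N, the claim holds for every N ≥ 1.
Therefore the largest such d is 5.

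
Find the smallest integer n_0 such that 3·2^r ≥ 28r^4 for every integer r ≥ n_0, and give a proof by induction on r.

n_0 = 21

At r = 20: 3145728 < 4480000, so the inequality fails and n_0 ≥ 21. We prove 3·2^r ≥ 28r^4 for all r ≥ 21.
Base step (r = 21): 3·2^r = 6291456 and 28r^4 = 5445468, so 6291456 ≥ 5445468.
Inductive step: assume the claim holds for r = k, so 3·2^k ≥ 28k^4.
Then 3·2^(k + 1) = 2·(3·2^k) ≥ 2·(28k^4).
Also, for k ≥ 21 we have 2·(28k^4) ≥ 28(k+1)^4, since 2 ≥ (1 + 1/k)^4 for all k ≥ 21.
Combining, 3·2^(k + 1) ≥ 28(k+1)^4.
By induction, the statement is established for all r ≥ 21.
Hence the smallest such n_0 is 21.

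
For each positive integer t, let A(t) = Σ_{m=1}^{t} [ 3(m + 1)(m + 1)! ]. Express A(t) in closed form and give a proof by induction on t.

A(t) = 3(t + 2)! - 6

We claim A(t) = 3(t + 2)! - 6 for all t ≥ 1.
Base case (t = 1): A(1) = 12, and the closed form gives 12. They agree.
Inductive step: assume the claim holds for t = m, so A(m) = 3(m + 2)! - 6.
Then A(m+1) = A(m) + (3(m + 2)(m + 2)!) = (3(m + 2)! - 6) + (3(m + 2)(m + 2)!).
Simplifying, A(m+1) = 3((m+1) + 2)! - 6,
which is the closed form with t = m+1.
By induction, the statement is established for all t ≥ 1.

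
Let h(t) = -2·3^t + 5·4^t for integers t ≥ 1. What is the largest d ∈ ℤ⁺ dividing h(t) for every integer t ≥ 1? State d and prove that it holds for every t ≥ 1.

Computing the first values: h(1) = 14 and h(2) = 62; gcd(14, 62) = 2, so d ≤ 2.
We prove 2 | -2·3^t + 5·4^t for all t ≥ 1 by induction on t.
For the base case t = 1: h(1) = 14 = 2·(7), so 2 | h(1).
For the inductive step, assume it holds for an arbitrary p ≥ 1, i.e. 2 | h(p). Then
h(p+1) − 4·h(p) = (-2·3^(p+1) + 5·4^(p+1)) − 4·(-2·3^p + 5·4^p) = (-2)·3^p·(3 − 4) = (2)·3^p. Since 2 | h(p) by the inductive hypothesis, 2 | 4·h(p); and 2 | 2 since 2 = 2·1. Therefore 2 | h(p+1).
Hence, by induction on t, the claim holds for every t ≥ 1.
Therefore the largest such d is 2.

d = 2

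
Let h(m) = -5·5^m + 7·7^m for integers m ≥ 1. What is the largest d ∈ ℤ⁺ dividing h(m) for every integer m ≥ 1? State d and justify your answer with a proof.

d = 2

Computing the first values: h(1) = 24 and h(2) = 218; gcd(24, 218) = 2, so d ≤ 2.
We prove 2 | -5·5^m + 7·7^m for all m ≥ 1 by induction on m.
Base step (m = 1): h(1) = 24 = 2·(12), so 2 | h(1).
Suppose the result is true for m = j, i.e. 2 | h(j). Then
h(j+1) − 7·h(j) = (-5·5^(j+1) + 7·7^(j+1)) − 7·(-5·5^j + 7·7^j) = (-5)·5^j·(5 − 7) = (10)·5^j. Since 2 | h(j) by the inductive hypothesis, 2 | 7·h(j); and 2 | 10 since 10 = 2·5. Therefore 2 | h(j+1).
This completes the induction.
Therefore the largest such d is 2.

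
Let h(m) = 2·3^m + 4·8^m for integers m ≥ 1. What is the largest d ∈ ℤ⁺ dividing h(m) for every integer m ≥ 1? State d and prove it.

Computing the first values: h(1) = 38 and h(2) = 274; gcd(38, 274) = 2, so d ≤ 2.
We prove 2 | 2·3^m + 4·8^m for all m ≥ 1 by induction on m.
Base step (m = 1): h(1) = 38 = 2·(19), so 2 | h(1).
Suppose the result is true for m = k, i.e. 2 | h(k). Then
h(k+1) − 8·h(k) = (2·3^(k+1) + 4·8^(k+1)) − 8·(2·3^k + 4·8^k) = (2)·3^k·(3 − 8) = (-10)·3^k. Since 2 | h(k) by the inductive hypothesis, 2 | 8·h(k); and 2 | -10 since -10 = 2·-5. Therefore 2 | h(k+1).
By the principle of mathematical induction, the result holds for all m ≥ 1.
Therefore the largest such d is 2.

d = 2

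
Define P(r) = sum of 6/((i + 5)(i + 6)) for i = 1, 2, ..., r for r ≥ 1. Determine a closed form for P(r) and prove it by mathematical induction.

P(r) = r/(r + 6)

We claim P(r) = r/(r + 6) for all r ≥ 1.
For the base case r = 1: P(1) = 1/7, and the closed form gives 1/7. They agree.
For the inductive step, assume it holds for an arbitrary i ≥ 1, so P(i) = i/(i + 6).
Then P(i+1) = P(i) + (6/((i + 6)(i + 7))) = (i/(i + 6)) + (6/((i + 6)(i + 7))).
Simplifying, P(i+1) = (i + 1)/(i + 7) = (i+1)/((i+1) + 6),
which is the closed form with r = i+1.
By induction, the statement is established for all r ≥ 1.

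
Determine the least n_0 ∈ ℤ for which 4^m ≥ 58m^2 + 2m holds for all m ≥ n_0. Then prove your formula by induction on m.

n_0 = 6

At m = 5: 1024 < 1460, so the inequality fails and n_0 ≥ 6. We prove 4^m ≥ 58m^2 + 2m for all m ≥ 6.
Base step (m = 6): 4^m = 4096 and 58m^2 + 2m = 2100, so 4096 ≥ 2100.
Inductive step: suppose the statement holds for some r ≥ 6, so 4^r ≥ 58r^2 + 2r.
Then 4^(r + 1) = 4·(4^r) ≥ 4·(58r^2 + 2r).
Also, for r ≥ 6 we have 4·(58r^2 + 2r) ≥ 58(r+1)^2 + 2(r+1), since 4·(58r^2 + 2r) − (58(r+1)^2 + 2(r+1)) = 174r^2 - 110r - 60, which is nonnegative for all r ≥ 6.
Combining, 4^(r + 1) ≥ 58(r+1)^2 + 2(r+1).
This completes the induction.
Hence the smallest such n_0 is 6.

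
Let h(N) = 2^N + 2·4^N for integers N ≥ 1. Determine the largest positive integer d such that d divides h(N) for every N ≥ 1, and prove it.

Computing the first values: h(1) = 10 and h(2) = 36; gcd(10, 36) = 2, so d ≤ 2.
We prove 2 | 2^N + 2·4^N for all N ≥ 1 by induction on N.
Base step (N = 1): h(1) = 10 = 2·(5), so 2 | h(1).
Suppose the result is true for N = j, i.e. 2 | h(j). Then
h(j+1) − 4·h(j) = (2^(j+1) + 2·4^(j+1)) − 4·(2^j + 2·4^j) = (1)·2^j·(2 − 4) = (-2)·2^j. Since 2 | h(j) by the inductive hypothesis, 2 | 4·h(j); and 2 | -2 since -2 = 2·-1. Therefore 2 | h(j+1).
Hence, by induction on N, the claim holds for every N ≥ 1.
Therefore the largest such d is 2.

d = 2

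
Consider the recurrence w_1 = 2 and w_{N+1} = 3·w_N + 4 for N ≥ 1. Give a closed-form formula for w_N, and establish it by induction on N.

w_N = 4·3^(N - 1) - 2

Computing the first terms: w_1 = 2, w_2 = 10, w_3 = 34. This suggests w_N = 4·3^(N - 1) - 2.
For the base case N = 1: the formula gives 2 = 2 = w_1.
Suppose the result is true for N = p, so w_p = 4·3^(p - 1) - 2.
Then w_{p+1} = 3·w_p + 4 = 3·(4·3^(p - 1) - 2) + 4 = 4·3^p - 2 = 4·3^((p+1) - 1) - 2,
which is the claimed formula at N = p+1.
Hence, by induction on N, the claim holds for every N ≥ 1.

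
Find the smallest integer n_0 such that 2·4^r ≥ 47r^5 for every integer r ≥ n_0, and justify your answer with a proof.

At r = 10: 2097152 < 4700000, so the inequality fails and n_0 ≥ 11. We prove 2·4^r ≥ 47r^5 for all r ≥ 11.
For the base case r = 11: 2·4^r = 8388608 and 47r^5 = 7569397, so 8388608 ≥ 7569397.
Suppose the result is true for r = k, so 2·4^k ≥ 47k^5.
Then 2·4^(k + 1) = 4·(2·4^k) ≥ 4·(47k^5).
Also, for k ≥ 11 we have 4·(47k^5) ≥ 47(k+1)^5, since 4 ≥ (1 + 1/k)^5 for all k ≥ 11.
Combining, 2·4^(k + 1) ≥ 47(k+1)^5.
This completes the induction.
Hence the smallest such n_0 is 11.

n_0 = 11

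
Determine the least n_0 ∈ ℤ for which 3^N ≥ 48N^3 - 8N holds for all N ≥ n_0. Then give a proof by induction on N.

At N = 9: 19683 < 34920, so the inequality fails and n_0 ≥ 10. We prove 3^N ≥ 48N^3 - 8N for all N ≥ 10.
Base step (N = 10): 3^N = 59049 and 48N^3 - 8N = 47920, so 59049 ≥ 47920.
Inductive step: suppose the statement holds for some p ≥ 10, so 3^p ≥ 48p^3 - 8p.
Then 3^(p + 1) = 3·(3^p) ≥ 3·(48p^3 - 8p).
Also, for p ≥ 10 we have 3·(48p^3 - 8p) ≥ 48(p+1)^3 - 8(p+1), since 3·(48p^3 - 8p) − (48(p+1)^3 - 8(p+1)) = 96p^3 - 144p^2 - 160p - 40, which is nonnegative for all p ≥ 10.
Combining, 3^(p + 1) ≥ 48(p+1)^3 - 8(p+1).
By the principle of mathematical induction, the result holds for all N ≥ 10.
Hence the smallest such n_0 is 10.

n_0 = 10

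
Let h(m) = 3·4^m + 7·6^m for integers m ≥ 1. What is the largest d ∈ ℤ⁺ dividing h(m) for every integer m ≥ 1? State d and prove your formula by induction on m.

d = 6

Computing the first values: h(1) = 54 and h(2) = 300; gcd(54, 300) = 6, so d ≤ 6.
We prove 6 | 3·4^m + 7·6^m for all m ≥ 1 by induction on m.
Base case (m = 1): h(1) = 54 = 6·(9), so 6 | h(1).
Inductive step: suppose the statement holds for some j ≥ 1, i.e. 6 | h(j). Then
h(j+1) − 6·h(j) = (3·4^(j+1) + 7·6^(j+1)) − 6·(3·4^j + 7·6^j) = (3)·4^j·(4 − 6) = (-6)·4^j. Since 6 | h(j) by the inductive hypothesis, 6 | 6·h(j); and 6 | -6 since -6 = 6·-1. Therefore 6 | h(j+1).
By the principle of mathematical induction, the result holds for all m ≥ 1.
Therefore the largest such d is 6.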